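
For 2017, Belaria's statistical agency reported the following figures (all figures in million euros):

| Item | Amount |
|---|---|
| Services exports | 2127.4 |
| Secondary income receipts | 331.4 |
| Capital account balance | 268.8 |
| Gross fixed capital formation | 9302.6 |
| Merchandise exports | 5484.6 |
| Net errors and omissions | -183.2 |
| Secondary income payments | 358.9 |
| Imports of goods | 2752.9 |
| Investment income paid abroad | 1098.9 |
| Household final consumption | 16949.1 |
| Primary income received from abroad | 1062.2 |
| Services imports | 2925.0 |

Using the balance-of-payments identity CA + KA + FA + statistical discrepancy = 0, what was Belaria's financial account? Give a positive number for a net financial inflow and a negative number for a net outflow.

-1955.5

Goods balance = 5484.6 - 2752.9 = 2731.7
Services balance = 2127.4 - 2925.0 = -797.6
Trade balance (goods + services) = 2731.7 + (-797.6) = 1934.1
Net primary income = 1062.2 - 1098.9 = -36.7
Net secondary income = 331.4 - 358.9 = -27.5
Current account = 1934.1 + (-36.7) + (-27.5) = 1869.9
Financial account = -(1869.9 + 268.8 + (-183.2)) = -1955.5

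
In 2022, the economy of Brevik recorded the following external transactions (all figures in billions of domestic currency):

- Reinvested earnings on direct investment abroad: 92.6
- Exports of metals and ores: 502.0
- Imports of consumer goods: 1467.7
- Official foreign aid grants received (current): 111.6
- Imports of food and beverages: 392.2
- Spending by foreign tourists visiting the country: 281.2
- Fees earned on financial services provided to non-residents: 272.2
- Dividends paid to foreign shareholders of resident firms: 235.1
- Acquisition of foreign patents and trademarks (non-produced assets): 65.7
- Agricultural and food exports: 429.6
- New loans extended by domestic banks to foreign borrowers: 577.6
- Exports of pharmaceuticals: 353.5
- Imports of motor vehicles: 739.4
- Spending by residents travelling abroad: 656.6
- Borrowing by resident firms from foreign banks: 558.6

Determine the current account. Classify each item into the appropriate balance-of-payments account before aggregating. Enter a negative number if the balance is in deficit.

Goods: 429.6 - 739.4 + 353.5 - 1467.7 - 392.2 + 502.0 = -1314.2
Services: -656.6 + 281.2 + 272.2 = -103.2
Primary income: 92.6 - 235.1 = -142.5
Secondary income: 111.6
Current account = (-1314.2) + (-103.2) + (-142.5) + 111.6 = -1448.3
(Excluded from the current account — capital account: acquisition of foreign patents and trademarks (non-produced assets) 65.7; financial account: new loans extended by domestic banks to foreign borrowers 577.6, borrowing by resident firms from foreign banks 558.6.)

-1448.3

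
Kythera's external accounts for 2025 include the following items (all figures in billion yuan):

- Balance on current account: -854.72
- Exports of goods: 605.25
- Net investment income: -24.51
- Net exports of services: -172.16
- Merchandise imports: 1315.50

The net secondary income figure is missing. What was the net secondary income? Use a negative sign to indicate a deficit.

52.20

Current account = goods balance + services balance + net primary income + net secondary income
Sum of the known components = -906.92
Net secondary income = CA - (known components) = -854.72 - (-906.92) = 52.20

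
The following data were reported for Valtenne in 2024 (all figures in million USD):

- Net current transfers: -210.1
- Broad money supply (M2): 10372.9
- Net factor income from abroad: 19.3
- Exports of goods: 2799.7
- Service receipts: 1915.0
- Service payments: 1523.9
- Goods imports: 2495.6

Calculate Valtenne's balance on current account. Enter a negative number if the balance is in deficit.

504.4

Goods balance = 2799.7 - 2495.6 = 304.1
Services balance = 1915.0 - 1523.9 = 391.1
Trade balance (goods + services) = 304.1 + 391.1 = 695.2
Net primary income = 19.3
Net secondary income = -210.1
Current account = 695.2 + 19.3 + (-210.1) = 504.4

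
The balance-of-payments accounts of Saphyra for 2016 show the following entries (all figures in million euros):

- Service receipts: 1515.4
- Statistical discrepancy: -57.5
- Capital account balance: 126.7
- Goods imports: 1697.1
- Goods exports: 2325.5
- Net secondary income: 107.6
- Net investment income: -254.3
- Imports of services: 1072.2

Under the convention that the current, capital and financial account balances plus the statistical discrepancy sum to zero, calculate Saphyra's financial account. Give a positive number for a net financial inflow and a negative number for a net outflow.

-994.1

Goods balance = 2325.5 - 1697.1 = 628.4
Services balance = 1515.4 - 1072.2 = 443.2
Trade balance (goods + services) = 628.4 + 443.2 = 1071.6
Net primary income = -254.3
Net secondary income = 107.6
Current account = 1071.6 + (-254.3) + 107.6 = 924.9
Financial account = -(924.9 + 126.7 + (-57.5)) = -994.1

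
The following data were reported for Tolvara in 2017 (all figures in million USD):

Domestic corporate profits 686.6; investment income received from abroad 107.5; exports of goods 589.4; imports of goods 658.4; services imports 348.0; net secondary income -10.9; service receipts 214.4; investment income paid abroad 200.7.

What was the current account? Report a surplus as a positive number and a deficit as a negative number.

-306.7

Goods balance = 589.4 - 658.4 = -69.0
Services balance = 214.4 - 348.0 = -133.6
Trade balance (goods + services) = -69.0 + (-133.6) = -202.6
Net primary income = 107.5 - 200.7 = -93.2
Net secondary income = -10.9
Current account = -202.6 + (-93.2) + (-10.9) = -306.7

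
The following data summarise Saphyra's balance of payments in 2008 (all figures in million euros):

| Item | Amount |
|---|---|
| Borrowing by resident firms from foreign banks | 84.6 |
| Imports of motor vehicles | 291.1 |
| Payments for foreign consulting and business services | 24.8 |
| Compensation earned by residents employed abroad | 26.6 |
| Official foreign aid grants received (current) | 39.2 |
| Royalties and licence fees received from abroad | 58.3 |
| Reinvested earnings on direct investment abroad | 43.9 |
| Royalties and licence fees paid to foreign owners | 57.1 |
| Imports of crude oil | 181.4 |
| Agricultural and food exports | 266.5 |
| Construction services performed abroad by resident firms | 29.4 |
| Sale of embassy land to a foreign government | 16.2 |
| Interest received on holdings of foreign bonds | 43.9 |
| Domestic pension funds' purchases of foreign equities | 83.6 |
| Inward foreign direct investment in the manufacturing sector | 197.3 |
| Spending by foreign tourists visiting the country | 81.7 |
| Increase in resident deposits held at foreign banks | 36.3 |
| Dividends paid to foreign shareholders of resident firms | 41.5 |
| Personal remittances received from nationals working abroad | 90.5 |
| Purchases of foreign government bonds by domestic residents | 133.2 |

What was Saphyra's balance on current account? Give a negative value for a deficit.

84.1

Goods: -291.1 + 266.5 - 181.4 = -206.0
Services: -24.8 + 58.3 - 57.1 + 29.4 + 81.7 = 87.5
Primary income: -41.5 + 43.9 + 26.6 + 43.9 = 72.9
Secondary income: 90.5 + 39.2 = 129.7
Current account = (-206.0) + 87.5 + 72.9 + 129.7 = 84.1
(Excluded from the current account — financial account: borrowing by resident firms from foreign banks 84.6, domestic pension funds' purchases of foreign equities 83.6, inward foreign direct investment in the manufacturing sector 197.3, increase in resident deposits held at foreign banks 36.3, purchases of foreign government bonds by domestic residents 133.2; capital account: sale of embassy land to a foreign government 16.2.)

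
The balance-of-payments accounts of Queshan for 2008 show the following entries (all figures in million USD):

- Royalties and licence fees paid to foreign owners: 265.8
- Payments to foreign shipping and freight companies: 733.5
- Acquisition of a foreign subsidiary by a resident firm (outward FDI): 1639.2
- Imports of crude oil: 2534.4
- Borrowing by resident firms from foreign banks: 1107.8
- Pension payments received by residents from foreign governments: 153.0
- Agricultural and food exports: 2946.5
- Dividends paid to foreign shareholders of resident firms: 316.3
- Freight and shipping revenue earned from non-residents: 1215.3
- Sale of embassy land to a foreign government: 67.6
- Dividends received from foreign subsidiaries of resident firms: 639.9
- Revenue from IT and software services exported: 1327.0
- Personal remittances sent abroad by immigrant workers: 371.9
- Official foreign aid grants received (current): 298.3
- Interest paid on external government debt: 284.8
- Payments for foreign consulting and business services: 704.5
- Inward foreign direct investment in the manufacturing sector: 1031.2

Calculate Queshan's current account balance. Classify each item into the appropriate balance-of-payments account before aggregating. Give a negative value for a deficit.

Goods: -2534.4 + 2946.5 = 412.1
Services: -265.8 + 1327.0 - 704.5 - 733.5 + 1215.3 = 838.5
Primary income: 639.9 - 316.3 - 284.8 = 38.8
Secondary income: 298.3 - 371.9 + 153.0 = 79.4
Current account = 412.1 + 838.5 + 38.8 + 79.4 = 1368.8
(Excluded from the current account — financial account: acquisition of a foreign subsidiary by a resident firm (outward FDI) 1639.2, borrowing by resident firms from foreign banks 1107.8, inward foreign direct investment in the manufacturing sector 1031.2; capital account: sale of embassy land to a foreign government 67.6.)

1368.8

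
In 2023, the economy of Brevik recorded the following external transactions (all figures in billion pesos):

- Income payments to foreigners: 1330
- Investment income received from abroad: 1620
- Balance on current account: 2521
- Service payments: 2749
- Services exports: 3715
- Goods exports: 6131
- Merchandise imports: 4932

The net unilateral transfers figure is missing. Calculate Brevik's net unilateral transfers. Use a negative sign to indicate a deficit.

66

Current account = goods balance + services balance + net primary income + net secondary income
Sum of the known components = 2455
Net unilateral transfers = CA - (known components) = 2521 - 2455 = 66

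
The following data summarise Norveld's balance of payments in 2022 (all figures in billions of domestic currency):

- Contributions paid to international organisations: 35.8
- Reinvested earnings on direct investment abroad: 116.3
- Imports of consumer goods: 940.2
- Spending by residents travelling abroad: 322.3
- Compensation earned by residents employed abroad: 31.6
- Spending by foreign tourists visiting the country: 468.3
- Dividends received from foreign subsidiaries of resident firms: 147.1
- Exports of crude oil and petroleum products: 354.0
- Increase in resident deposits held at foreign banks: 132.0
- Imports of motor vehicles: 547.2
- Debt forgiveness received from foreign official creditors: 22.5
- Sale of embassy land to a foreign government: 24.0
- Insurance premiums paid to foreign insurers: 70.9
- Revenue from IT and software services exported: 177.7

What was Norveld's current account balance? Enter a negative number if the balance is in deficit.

-621.4

Goods: -547.2 - 940.2 + 354.0 = -1133.4
Services: -70.9 - 322.3 + 468.3 + 177.7 = 252.8
Primary income: 31.6 + 147.1 + 116.3 = 295.0
Secondary income: -35.8
Current account = (-1133.4) + 252.8 + 295.0 + (-35.8) = -621.4
(Excluded from the current account — financial account: increase in resident deposits held at foreign banks 132.0; capital account: debt forgiveness received from foreign official creditors 22.5, sale of embassy land to a foreign government 24.0.)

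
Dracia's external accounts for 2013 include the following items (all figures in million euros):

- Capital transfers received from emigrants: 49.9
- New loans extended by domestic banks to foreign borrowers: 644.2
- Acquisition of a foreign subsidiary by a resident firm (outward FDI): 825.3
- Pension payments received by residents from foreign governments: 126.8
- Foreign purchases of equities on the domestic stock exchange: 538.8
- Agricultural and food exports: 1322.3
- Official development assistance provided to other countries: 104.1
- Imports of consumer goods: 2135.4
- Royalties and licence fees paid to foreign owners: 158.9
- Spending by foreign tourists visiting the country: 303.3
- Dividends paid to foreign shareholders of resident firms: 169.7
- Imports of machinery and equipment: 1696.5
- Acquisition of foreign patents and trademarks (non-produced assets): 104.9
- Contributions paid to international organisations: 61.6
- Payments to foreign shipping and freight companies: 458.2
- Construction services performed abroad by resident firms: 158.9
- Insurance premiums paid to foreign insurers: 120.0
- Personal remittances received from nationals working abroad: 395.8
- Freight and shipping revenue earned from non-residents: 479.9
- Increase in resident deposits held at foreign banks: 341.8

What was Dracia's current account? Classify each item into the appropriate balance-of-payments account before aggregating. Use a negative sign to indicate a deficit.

-2117.4

Goods: -2135.4 + 1322.3 - 1696.5 = -2509.6
Services: 479.9 - 120.0 - 458.2 + 158.9 + 303.3 - 158.9 = 205.0
Primary income: -169.7
Secondary income: -104.1 - 61.6 + 395.8 + 126.8 = 356.9
Current account = (-2509.6) + 205.0 + (-169.7) + 356.9 = -2117.4
(Excluded from the current account — capital account: capital transfers received from emigrants 49.9, acquisition of foreign patents and trademarks (non-produced assets) 104.9; financial account: new loans extended by domestic banks to foreign borrowers 644.2, acquisition of a foreign subsidiary by a resident firm (outward FDI) 825.3, foreign purchases of equities on the domestic stock exchange 538.8, increase in resident deposits held at foreign banks 341.8.)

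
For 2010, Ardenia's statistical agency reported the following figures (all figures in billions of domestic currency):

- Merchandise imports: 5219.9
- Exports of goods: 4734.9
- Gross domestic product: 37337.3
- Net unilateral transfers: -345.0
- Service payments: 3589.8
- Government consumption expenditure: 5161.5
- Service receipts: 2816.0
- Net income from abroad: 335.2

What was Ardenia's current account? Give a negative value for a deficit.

Goods balance = 4734.9 - 5219.9 = -485.0
Services balance = 2816.0 - 3589.8 = -773.8
Trade balance (goods + services) = -485.0 + (-773.8) = -1258.8
Net primary income = 335.2
Net secondary income = -345.0
Current account = -1258.8 + 335.2 + (-345.0) = -1268.6

-1268.6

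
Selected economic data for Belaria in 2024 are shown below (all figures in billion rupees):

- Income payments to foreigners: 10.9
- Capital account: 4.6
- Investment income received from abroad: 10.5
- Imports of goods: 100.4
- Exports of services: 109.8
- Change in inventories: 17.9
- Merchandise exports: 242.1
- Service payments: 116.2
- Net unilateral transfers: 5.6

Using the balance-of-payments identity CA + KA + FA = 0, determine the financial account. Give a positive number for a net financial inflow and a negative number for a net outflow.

Goods balance = 242.1 - 100.4 = 141.7
Services balance = 109.8 - 116.2 = -6.4
Trade balance (goods + services) = 141.7 + (-6.4) = 135.3
Net primary income = 10.5 - 10.9 = -0.4
Net secondary income = 5.6
Current account = 135.3 + (-0.4) + 5.6 = 140.5
Financial account = -(140.5 + 4.6) = -145.1

-145.1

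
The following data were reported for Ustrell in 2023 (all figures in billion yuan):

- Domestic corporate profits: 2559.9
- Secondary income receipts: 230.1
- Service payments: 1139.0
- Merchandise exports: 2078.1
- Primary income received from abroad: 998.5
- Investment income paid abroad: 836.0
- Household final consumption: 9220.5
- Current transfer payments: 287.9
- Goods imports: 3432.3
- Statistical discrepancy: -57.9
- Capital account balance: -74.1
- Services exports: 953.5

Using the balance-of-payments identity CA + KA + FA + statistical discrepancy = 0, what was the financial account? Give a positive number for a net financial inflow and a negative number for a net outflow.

1567.0

Goods balance = 2078.1 - 3432.3 = -1354.2
Services balance = 953.5 - 1139.0 = -185.5
Trade balance (goods + services) = -1354.2 + (-185.5) = -1539.7
Net primary income = 998.5 - 836.0 = 162.5
Net secondary income = 230.1 - 287.9 = -57.8
Current account = -1539.7 + 162.5 + (-57.8) = -1435.0
Financial account = -(-1435.0 + (-74.1) + (-57.9)) = 1567.0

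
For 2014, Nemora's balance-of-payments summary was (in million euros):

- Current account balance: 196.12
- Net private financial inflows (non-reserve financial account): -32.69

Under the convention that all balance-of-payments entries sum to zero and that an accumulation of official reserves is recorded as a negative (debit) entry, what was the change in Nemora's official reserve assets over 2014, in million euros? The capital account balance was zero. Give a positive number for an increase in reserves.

Official reserve transactions balance = -(196.12 + (-32.69)) = -163.43
An accumulation of reserves is recorded as a debit (negative entry), so the change in the stock of reserves is the negative of that balance.
Change in official reserves = -(-163.43) = 163.43

163.43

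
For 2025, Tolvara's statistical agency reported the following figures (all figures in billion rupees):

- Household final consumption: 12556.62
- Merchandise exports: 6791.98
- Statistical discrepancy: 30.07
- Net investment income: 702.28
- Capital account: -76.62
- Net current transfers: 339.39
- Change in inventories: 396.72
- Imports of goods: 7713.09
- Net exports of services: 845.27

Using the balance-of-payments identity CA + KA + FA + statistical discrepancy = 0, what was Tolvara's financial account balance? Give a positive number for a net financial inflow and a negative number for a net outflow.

-919.28

Goods balance = 6791.98 - 7713.09 = -921.11
Services balance = 845.27
Trade balance (goods + services) = -921.11 + 845.27 = -75.84
Net primary income = 702.28
Net secondary income = 339.39
Current account = -75.84 + 702.28 + 339.39 = 965.83
Financial account = -(965.83 + (-76.62) + 30.07) = -919.28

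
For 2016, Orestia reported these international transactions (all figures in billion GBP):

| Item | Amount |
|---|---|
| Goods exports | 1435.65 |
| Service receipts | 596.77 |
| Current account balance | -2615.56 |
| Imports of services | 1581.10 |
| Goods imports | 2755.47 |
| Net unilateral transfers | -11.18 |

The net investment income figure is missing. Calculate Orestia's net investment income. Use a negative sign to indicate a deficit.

Current account = goods balance + services balance + net primary income + net secondary income
Sum of the known components = -2315.33
Net investment income = CA - (known components) = -2615.56 - (-2315.33) = -300.23

-300.23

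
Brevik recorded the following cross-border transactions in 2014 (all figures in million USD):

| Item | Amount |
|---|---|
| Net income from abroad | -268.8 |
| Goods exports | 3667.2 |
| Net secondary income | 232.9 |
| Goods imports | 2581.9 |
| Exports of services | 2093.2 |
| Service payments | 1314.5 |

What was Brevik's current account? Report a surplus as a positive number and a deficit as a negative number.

1828.1

Goods balance = 3667.2 - 2581.9 = 1085.3
Services balance = 2093.2 - 1314.5 = 778.7
Trade balance (goods + services) = 1085.3 + 778.7 = 1864.0
Net primary income = -268.8
Net secondary income = 232.9
Current account = 1864.0 + (-268.8) + 232.9 = 1828.1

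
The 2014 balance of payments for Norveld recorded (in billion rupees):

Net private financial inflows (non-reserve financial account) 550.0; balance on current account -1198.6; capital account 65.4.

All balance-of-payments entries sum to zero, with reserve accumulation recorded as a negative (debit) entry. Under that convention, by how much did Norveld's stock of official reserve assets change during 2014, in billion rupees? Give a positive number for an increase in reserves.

-583.2

Official reserve transactions balance = -((-1198.6) + 65.4 + 550.0) = 583.2
An accumulation of reserves is recorded as a debit (negative entry), so the change in the stock of reserves is the negative of that balance.
Change in official reserves = -(583.2) = -583.2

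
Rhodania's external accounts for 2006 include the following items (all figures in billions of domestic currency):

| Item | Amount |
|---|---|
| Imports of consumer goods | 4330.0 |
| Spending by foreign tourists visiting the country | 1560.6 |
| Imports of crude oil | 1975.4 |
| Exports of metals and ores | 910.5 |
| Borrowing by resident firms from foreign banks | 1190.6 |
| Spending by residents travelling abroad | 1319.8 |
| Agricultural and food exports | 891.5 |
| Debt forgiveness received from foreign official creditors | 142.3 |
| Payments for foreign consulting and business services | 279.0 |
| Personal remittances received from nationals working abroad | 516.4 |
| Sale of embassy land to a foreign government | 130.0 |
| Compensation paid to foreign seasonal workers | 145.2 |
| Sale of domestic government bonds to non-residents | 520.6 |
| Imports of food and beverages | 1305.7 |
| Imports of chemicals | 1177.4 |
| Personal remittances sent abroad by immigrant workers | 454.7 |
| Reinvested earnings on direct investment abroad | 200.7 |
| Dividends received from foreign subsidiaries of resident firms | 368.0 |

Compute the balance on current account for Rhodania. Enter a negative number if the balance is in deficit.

-6539.5

Goods: -1975.4 + 891.5 + 910.5 - 1177.4 - 1305.7 - 4330.0 = -6986.5
Services: -279.0 - 1319.8 + 1560.6 = -38.2
Primary income: 368.0 + 200.7 - 145.2 = 423.5
Secondary income: 516.4 - 454.7 = 61.7
Current account = (-6986.5) + (-38.2) + 423.5 + 61.7 = -6539.5
(Excluded from the current account — financial account: borrowing by resident firms from foreign banks 1190.6, sale of domestic government bonds to non-residents 520.6; capital account: debt forgiveness received from foreign official creditors 142.3, sale of embassy land to a foreign government 130.0.)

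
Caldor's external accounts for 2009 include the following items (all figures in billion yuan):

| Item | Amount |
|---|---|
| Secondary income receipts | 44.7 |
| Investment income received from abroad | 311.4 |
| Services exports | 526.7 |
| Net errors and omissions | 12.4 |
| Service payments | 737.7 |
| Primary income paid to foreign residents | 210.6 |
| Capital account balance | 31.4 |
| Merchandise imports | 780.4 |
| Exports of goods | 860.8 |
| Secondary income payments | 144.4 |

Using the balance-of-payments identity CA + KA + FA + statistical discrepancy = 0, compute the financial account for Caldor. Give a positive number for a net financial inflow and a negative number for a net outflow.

Goods balance = 860.8 - 780.4 = 80.4
Services balance = 526.7 - 737.7 = -211.0
Trade balance (goods + services) = 80.4 + (-211.0) = -130.6
Net primary income = 311.4 - 210.6 = 100.8
Net secondary income = 44.7 - 144.4 = -99.7
Current account = -130.6 + 100.8 + (-99.7) = -129.5
Financial account = -(-129.5 + 31.4 + 12.4) = 85.7

85.7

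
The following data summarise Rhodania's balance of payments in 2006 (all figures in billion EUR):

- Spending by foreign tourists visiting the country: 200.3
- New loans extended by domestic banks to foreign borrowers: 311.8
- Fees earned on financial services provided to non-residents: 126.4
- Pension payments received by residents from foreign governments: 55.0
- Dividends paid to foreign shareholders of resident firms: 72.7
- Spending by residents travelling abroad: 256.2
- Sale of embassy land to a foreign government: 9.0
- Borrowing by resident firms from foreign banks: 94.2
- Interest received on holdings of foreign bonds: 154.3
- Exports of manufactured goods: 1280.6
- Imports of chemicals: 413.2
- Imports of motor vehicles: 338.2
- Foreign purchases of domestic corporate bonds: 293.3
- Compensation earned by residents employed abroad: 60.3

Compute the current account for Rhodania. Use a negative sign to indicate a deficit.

Goods: 1280.6 - 413.2 - 338.2 = 529.2
Services: -256.2 + 126.4 + 200.3 = 70.5
Primary income: 154.3 + 60.3 - 72.7 = 141.9
Secondary income: 55.0
Current account = 529.2 + 70.5 + 141.9 + 55.0 = 796.6
(Excluded from the current account — financial account: new loans extended by domestic banks to foreign borrowers 311.8, borrowing by resident firms from foreign banks 94.2, foreign purchases of domestic corporate bonds 293.3; capital account: sale of embassy land to a foreign government 9.0.)

796.6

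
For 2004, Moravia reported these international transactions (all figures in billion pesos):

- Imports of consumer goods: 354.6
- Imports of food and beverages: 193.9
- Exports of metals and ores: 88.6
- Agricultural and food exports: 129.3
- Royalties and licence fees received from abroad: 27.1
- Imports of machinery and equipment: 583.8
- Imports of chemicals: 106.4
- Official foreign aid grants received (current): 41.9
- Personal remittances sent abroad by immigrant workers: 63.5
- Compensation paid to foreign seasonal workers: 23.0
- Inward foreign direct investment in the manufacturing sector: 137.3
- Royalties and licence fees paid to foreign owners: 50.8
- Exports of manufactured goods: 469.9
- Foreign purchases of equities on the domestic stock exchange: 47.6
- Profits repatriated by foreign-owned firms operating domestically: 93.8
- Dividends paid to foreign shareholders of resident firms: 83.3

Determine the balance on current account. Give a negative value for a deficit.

-796.3

Goods: 129.3 - 583.8 + 88.6 - 106.4 - 193.9 - 354.6 + 469.9 = -550.9
Services: -50.8 + 27.1 = -23.7
Primary income: -93.8 - 83.3 - 23.0 = -200.1
Secondary income: 41.9 - 63.5 = -21.6
Current account = (-550.9) + (-23.7) + (-200.1) + (-21.6) = -796.3
(Excluded from the current account — financial account: inward foreign direct investment in the manufacturing sector 137.3, foreign purchases of equities on the domestic stock exchange 47.6.)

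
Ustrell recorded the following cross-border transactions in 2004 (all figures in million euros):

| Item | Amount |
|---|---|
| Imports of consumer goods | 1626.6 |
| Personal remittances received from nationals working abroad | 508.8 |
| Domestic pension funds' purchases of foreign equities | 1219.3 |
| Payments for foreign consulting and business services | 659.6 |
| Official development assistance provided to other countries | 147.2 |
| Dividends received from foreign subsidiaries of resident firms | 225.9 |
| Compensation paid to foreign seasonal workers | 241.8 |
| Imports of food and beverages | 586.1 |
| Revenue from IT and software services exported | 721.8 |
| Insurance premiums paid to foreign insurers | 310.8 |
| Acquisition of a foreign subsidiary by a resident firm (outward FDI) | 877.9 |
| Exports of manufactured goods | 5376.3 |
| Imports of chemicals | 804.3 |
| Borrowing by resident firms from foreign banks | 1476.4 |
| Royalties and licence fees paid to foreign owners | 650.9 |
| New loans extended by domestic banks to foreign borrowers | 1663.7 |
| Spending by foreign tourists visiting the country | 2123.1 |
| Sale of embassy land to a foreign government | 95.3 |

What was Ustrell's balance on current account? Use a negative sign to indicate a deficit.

3928.6

Goods: -586.1 - 804.3 + 5376.3 - 1626.6 = 2359.3
Services: 721.8 - 659.6 + 2123.1 - 650.9 - 310.8 = 1223.6
Primary income: -241.8 + 225.9 = -15.9
Secondary income: -147.2 + 508.8 = 361.6
Current account = 2359.3 + 1223.6 + (-15.9) + 361.6 = 3928.6
(Excluded from the current account — financial account: domestic pension funds' purchases of foreign equities 1219.3, acquisition of a foreign subsidiary by a resident firm (outward FDI) 877.9, borrowing by resident firms from foreign banks 1476.4, new loans extended by domestic banks to foreign borrowers 1663.7; capital account: sale of embassy land to a foreign government 95.3.)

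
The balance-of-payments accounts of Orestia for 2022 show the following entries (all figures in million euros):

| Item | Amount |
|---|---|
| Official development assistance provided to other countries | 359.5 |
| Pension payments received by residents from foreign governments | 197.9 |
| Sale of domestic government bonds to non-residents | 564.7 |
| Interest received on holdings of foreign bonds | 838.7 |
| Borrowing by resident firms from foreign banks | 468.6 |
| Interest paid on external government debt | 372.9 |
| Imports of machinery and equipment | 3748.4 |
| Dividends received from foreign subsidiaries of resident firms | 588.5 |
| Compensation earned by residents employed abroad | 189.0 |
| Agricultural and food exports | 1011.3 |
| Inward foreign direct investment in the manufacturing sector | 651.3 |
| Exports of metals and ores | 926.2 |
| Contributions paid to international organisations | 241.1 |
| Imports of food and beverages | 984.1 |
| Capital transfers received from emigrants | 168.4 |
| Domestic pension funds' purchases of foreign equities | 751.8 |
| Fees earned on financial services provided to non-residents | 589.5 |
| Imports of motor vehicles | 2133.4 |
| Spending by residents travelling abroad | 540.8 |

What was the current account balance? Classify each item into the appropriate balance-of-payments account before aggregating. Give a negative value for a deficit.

-4039.1

Goods: -2133.4 + 1011.3 + 926.2 - 984.1 - 3748.4 = -4928.4
Services: 589.5 - 540.8 = 48.7
Primary income: 189.0 + 838.7 - 372.9 + 588.5 = 1243.3
Secondary income: -359.5 + 197.9 - 241.1 = -402.7
Current account = (-4928.4) + 48.7 + 1243.3 + (-402.7) = -4039.1
(Excluded from the current account — financial account: sale of domestic government bonds to non-residents 564.7, borrowing by resident firms from foreign banks 468.6, inward foreign direct investment in the manufacturing sector 651.3, domestic pension funds' purchases of foreign equities 751.8; capital account: capital transfers received from emigrants 168.4.)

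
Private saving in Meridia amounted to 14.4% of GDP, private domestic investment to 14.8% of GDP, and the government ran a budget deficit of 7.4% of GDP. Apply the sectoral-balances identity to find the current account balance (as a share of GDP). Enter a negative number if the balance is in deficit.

-7.8

By the sectoral-balances identity, CA = (S_private - I) + (T - G).
Private balance = 14.4 - 14.8 = -0.4
Government balance (T - G) = -7.4
CA = -0.4 + (-7.4) = -7.8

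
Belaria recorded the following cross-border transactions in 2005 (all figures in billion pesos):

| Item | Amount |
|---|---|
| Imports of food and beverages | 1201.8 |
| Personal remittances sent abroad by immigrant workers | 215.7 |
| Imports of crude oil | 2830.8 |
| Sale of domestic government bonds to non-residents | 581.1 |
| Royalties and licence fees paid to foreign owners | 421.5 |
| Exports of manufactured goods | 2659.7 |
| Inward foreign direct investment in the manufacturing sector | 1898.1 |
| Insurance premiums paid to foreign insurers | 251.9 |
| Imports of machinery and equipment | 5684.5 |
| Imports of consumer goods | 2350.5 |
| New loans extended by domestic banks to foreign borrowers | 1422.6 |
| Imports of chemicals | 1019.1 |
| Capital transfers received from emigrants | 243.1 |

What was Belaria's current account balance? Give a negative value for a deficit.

-11316.1

Goods: -2830.8 - 5684.5 - 1201.8 - 2350.5 - 1019.1 + 2659.7 = -10427.0
Services: -421.5 - 251.9 = -673.4
Secondary income: -215.7
Current account = (-10427.0) + (-673.4) + (-215.7) = -11316.1
(Excluded from the current account — financial account: sale of domestic government bonds to non-residents 581.1, inward foreign direct investment in the manufacturing sector 1898.1, new loans extended by domestic banks to foreign borrowers 1422.6; capital account: capital transfers received from emigrants 243.1.)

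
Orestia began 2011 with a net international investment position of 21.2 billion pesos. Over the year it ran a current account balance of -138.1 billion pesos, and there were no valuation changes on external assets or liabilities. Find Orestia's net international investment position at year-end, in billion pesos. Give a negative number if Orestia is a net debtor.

With no valuation effects, change in NIIP = current account = -138.1
End-of-year NIIP = 21.2 + (-138.1) = -116.9

-116.9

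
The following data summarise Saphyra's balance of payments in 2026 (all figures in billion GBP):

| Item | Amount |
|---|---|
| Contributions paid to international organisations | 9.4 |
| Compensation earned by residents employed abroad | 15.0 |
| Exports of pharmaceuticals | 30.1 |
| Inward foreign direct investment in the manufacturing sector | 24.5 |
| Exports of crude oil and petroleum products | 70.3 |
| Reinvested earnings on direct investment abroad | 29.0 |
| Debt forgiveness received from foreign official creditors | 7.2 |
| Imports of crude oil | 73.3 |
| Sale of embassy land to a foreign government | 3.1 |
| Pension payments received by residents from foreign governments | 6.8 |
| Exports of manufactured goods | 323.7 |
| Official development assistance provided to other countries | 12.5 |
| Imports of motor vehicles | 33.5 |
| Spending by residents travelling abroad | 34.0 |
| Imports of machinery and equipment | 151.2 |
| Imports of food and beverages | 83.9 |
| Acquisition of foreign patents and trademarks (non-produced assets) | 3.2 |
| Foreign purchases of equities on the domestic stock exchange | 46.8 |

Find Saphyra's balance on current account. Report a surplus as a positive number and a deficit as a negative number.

Goods: 323.7 + 30.1 - 83.9 + 70.3 - 151.2 - 73.3 - 33.5 = 82.2
Services: -34.0
Primary income: 29.0 + 15.0 = 44.0
Secondary income: -9.4 + 6.8 - 12.5 = -15.1
Current account = 82.2 + (-34.0) + 44.0 + (-15.1) = 77.1
(Excluded from the current account — financial account: inward foreign direct investment in the manufacturing sector 24.5, foreign purchases of equities on the domestic stock exchange 46.8; capital account: debt forgiveness received from foreign official creditors 7.2, sale of embassy land to a foreign government 3.1, acquisition of foreign patents and trademarks (non-produced assets) 3.2.)

77.1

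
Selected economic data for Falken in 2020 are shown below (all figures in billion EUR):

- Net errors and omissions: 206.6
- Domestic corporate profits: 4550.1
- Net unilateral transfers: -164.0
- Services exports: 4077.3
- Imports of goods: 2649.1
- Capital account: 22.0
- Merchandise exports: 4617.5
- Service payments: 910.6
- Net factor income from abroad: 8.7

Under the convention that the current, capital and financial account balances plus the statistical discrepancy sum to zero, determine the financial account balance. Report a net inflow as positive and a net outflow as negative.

Goods balance = 4617.5 - 2649.1 = 1968.4
Services balance = 4077.3 - 910.6 = 3166.7
Trade balance (goods + services) = 1968.4 + 3166.7 = 5135.1
Net primary income = 8.7
Net secondary income = -164.0
Current account = 5135.1 + 8.7 + (-164.0) = 4979.8
Financial account = -(4979.8 + 22.0 + 206.6) = -5208.4

-5208.4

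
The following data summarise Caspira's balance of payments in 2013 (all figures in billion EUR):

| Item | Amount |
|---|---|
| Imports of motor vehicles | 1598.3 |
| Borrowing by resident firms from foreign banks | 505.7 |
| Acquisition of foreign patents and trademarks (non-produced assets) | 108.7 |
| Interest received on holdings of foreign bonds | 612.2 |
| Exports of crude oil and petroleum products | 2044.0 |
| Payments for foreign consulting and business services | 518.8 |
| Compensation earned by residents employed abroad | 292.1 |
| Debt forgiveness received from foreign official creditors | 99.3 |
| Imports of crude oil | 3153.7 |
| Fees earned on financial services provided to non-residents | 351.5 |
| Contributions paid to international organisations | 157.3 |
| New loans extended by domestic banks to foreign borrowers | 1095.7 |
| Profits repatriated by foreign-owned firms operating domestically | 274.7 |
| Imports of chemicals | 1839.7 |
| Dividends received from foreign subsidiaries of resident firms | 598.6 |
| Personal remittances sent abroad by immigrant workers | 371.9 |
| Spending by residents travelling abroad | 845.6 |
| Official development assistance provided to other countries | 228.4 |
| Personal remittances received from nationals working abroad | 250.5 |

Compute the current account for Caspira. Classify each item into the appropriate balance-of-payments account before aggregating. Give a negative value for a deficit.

-4839.5

Goods: -1839.7 + 2044.0 - 1598.3 - 3153.7 = -4547.7
Services: -845.6 - 518.8 + 351.5 = -1012.9
Primary income: 598.6 + 612.2 - 274.7 + 292.1 = 1228.2
Secondary income: -228.4 + 250.5 - 371.9 - 157.3 = -507.1
Current account = (-4547.7) + (-1012.9) + 1228.2 + (-507.1) = -4839.5
(Excluded from the current account — financial account: borrowing by resident firms from foreign banks 505.7, new loans extended by domestic banks to foreign borrowers 1095.7; capital account: acquisition of foreign patents and trademarks (non-produced assets) 108.7, debt forgiveness received from foreign official creditors 99.3.)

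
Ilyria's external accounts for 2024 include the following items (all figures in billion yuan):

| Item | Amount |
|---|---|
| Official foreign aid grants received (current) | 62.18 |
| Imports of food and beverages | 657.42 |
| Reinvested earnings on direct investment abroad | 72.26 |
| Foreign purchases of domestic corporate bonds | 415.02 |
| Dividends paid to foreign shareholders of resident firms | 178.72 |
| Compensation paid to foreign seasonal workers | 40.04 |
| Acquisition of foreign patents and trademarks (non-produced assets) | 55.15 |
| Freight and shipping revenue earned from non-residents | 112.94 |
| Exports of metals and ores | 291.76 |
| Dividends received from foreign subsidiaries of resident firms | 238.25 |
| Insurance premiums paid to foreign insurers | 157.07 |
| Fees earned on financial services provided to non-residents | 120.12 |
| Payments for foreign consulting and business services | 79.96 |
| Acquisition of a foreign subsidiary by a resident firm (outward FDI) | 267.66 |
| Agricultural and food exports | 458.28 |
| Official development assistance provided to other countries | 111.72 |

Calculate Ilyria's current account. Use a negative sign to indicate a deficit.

Goods: 458.28 - 657.42 + 291.76 = 92.62
Services: 120.12 - 157.07 + 112.94 - 79.96 = -3.97
Primary income: 72.26 - 40.04 + 238.25 - 178.72 = 91.75
Secondary income: -111.72 + 62.18 = -49.54
Current account = 92.62 + (-3.97) + 91.75 + (-49.54) = 130.86
(Excluded from the current account — financial account: foreign purchases of domestic corporate bonds 415.02, acquisition of a foreign subsidiary by a resident firm (outward FDI) 267.66; capital account: acquisition of foreign patents and trademarks (non-produced assets) 55.15.)

130.86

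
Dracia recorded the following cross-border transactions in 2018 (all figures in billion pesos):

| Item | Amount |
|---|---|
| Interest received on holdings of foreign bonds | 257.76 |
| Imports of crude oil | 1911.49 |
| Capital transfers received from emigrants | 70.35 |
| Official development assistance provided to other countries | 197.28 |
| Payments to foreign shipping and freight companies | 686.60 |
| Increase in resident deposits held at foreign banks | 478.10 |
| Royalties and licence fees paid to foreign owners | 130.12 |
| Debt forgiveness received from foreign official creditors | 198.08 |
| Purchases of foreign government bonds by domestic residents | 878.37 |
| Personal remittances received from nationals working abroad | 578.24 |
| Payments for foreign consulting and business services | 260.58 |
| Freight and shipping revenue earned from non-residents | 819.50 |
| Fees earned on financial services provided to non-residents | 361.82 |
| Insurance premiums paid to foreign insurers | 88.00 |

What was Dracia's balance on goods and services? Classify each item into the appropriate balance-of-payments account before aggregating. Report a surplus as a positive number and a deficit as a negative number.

-1895.47

Goods: -1911.49
Services: 361.82 - 686.60 - 260.58 - 130.12 - 88.00 + 819.50 = 16.02
Trade balance = -1911.49 + 16.02 = -1895.47
(Excluded from the trade balance — primary income: interest received on holdings of foreign bonds 257.76; capital account: capital transfers received from emigrants 70.35, debt forgiveness received from foreign official creditors 198.08; secondary income: official development assistance provided to other countries 197.28, personal remittances received from nationals working abroad 578.24; financial account: increase in resident deposits held at foreign banks 478.10, purchases of foreign government bonds by domestic residents 878.37.)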